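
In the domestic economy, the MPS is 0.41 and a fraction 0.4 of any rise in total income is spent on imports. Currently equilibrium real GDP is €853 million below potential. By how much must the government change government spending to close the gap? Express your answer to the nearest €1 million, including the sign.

MPC = 1 − MPS = 1 − 0.41 = 0.59.
Spending multiplier = 1/(1 − c + m) = 1/(1 − 0.59 + 0.4) = 1/0.81 ≈ 1.235.
Need ΔY = +€853 million, so ΔG = ΔY/k = (+€853 million) × 0.81 ≈ +€691 million.
The government should increase government spending by €691 million.

+€691 million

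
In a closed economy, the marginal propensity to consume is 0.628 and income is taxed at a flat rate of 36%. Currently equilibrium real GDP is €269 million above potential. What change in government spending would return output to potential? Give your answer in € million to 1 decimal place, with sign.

−€160.9 million

Spending multiplier = 1/(1 − c(1−t)) = 1/(1 − 0.628×0.64) = 1/0.59808 ≈ 1.672.
Need ΔY = −€269 million, so ΔG = ΔY/k = (−€269 million) × 0.59808 ≈ −€160.9 million.
The government should cut government spending by €160.9 million.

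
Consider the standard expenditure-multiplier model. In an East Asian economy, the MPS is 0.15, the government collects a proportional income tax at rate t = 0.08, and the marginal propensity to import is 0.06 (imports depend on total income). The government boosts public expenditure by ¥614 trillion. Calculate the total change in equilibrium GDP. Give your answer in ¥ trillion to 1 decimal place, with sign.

+¥2,208.6 trillion

MPC = 1 − MPS = 1 − 0.15 = 0.85.
Government-spending multiplier = 1/(1 − c(1−t) + m) = 1/(1 − 0.85×0.92 + 0.06) = 1/0.278 ≈ 3.597.
ΔY = k × ΔG = (+¥614 trillion) / 0.278 ≈ +¥2,208.6 trillion.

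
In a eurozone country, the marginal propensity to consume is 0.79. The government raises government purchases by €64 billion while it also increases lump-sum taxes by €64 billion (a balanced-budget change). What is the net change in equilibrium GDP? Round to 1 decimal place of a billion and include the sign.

+€64.0 billion

Expenditure multiplier = 1/(1 − MPC) = 1/(1 − 0.79) = 1/0.21 ≈ 4.762.
ΔG contributes k·ΔG = (+€64 billion) / 0.21 ≈ +€304.8 billion.
ΔT of +€64 billion changes first-round spending by −c·ΔT = −€50.56 billion, contributing k·(−c·ΔT) = (−€50.56 billion) / 0.21 ≈ −€240.8 billion.
With ΔG = ΔT and no other leakages, the balanced-budget multiplier is 1, so ΔY = ΔG = +€64 billion.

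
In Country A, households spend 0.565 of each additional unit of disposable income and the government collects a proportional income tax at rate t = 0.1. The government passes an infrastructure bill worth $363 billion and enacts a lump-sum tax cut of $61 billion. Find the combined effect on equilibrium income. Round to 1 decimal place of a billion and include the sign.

Expenditure multiplier = 1/(1 − c(1−t)) = 1/(1 − 0.565×0.9) = 1/0.4915 ≈ 2.035.
ΔG contributes k·ΔG = (+$363 billion) / 0.4915 ≈ +$738.6 billion.
ΔT of −$61 billion changes first-round spending by −c·ΔT = +$34.465 billion, contributing k·(−c·ΔT) = (+$34.465 billion) / 0.4915 ≈ +$70.1 billion.
Net ΔY = k(ΔG − c·ΔT) = (+$397.465 billion) / 0.4915 ≈ +$808.7 billion.

+$808.7 billion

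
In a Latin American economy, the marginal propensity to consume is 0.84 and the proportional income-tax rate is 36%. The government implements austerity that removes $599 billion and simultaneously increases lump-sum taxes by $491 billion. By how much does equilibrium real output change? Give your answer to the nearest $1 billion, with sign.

Expenditure multiplier = 1/(1 − c(1−t)) = 1/(1 − 0.84×0.64) = 1/0.4624 ≈ 2.163.
ΔG contributes k·ΔG = (−$599 billion) / 0.4624 ≈ −$1,295.4 billion.
ΔT of +$491 billion changes first-round spending by −c·ΔT = −$412.44 billion, contributing k·(−c·ΔT) = (−$412.44 billion) / 0.4624 ≈ −$892 billion.
Net ΔY = k(ΔG − c·ΔT) = (−$1,011.44 billion) / 0.4624 ≈ −$2,187 billion.

−$2,187 billion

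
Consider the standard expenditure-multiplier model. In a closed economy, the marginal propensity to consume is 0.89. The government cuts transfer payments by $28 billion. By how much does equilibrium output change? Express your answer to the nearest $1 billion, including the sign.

The transfer change shifts disposable income by −$28 billion, so first-round consumption changes by c·ΔTR = 0.89 × (−$28 billion) = −$24.92 billion.
Expenditure multiplier = 1/(1 − MPC) = 1/(1 − 0.89) = 1/0.11 ≈ 9.091.
The transfer multiplier is c × k ≈ 8.091, so ΔY = k × (c·ΔTR) = (−$24.92 billion) / 0.11 ≈ −$227 billion.

−$227 billion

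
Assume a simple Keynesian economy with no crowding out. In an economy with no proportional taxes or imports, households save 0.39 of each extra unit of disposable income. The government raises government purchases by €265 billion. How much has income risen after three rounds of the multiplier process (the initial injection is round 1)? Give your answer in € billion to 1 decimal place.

€525.3 billion

MPC = 1 − MPS = 1 − 0.39 = 0.61.
Round 1 adds ΔG = €265 billion; each later round is MPC = 0.61 times the previous.
After 3 rounds: 265 + 161.65 + 98.6065 = ΔG·(1 − c^3)/(1 − c) = 265 × (1 − 0.226981)/0.39 ≈ €525.3 billion.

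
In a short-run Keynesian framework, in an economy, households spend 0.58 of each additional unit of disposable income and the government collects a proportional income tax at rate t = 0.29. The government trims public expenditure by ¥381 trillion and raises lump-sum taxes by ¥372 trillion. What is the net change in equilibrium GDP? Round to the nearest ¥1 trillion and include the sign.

−¥1,015 trillion

Expenditure multiplier = 1/(1 − c(1−t)) = 1/(1 − 0.58×0.71) = 1/0.5882 ≈ 1.7.
ΔG contributes k·ΔG = (−¥381 trillion) / 0.5882 ≈ −¥647.7 trillion.
ΔT of +¥372 trillion changes first-round spending by −c·ΔT = −¥215.76 trillion, contributing k·(−c·ΔT) = (−¥215.76 trillion) / 0.5882 ≈ −¥366.8 trillion.
Net ΔY = k(ΔG − c·ΔT) = (−¥596.76 trillion) / 0.5882 ≈ −¥1,015 trillion.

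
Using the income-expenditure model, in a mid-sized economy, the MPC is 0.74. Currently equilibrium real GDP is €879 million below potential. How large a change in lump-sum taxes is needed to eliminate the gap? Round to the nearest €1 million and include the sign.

−€309 million

Spending multiplier = 1/(1 − MPC) = 1/(1 − 0.74) = 1/0.26 ≈ 3.846.
Tax multiplier = −c·k = −0.74/0.26 ≈ −2.846. Need ΔY = +€879 million, so ΔT = ΔY/(−c·k) = −(+€879 million) × 0.26 / 0.74 ≈ −€309 million.
The government should cut lump-sum taxes by €309 million.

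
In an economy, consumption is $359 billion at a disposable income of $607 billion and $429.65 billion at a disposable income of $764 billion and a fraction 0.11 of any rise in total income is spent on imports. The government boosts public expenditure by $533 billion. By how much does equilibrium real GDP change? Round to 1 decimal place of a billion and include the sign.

+$807.6 billion

MPC = ΔC/ΔYd = (429.65 − 359)/(764 − 607) = 70.65/157 = 0.45.
Government-spending multiplier = 1/(1 − c + m) = 1/(1 − 0.45 + 0.11) = 1/0.66 ≈ 1.515.
ΔY = k × ΔG = (+$533 billion) / 0.66 ≈ +$807.6 billion.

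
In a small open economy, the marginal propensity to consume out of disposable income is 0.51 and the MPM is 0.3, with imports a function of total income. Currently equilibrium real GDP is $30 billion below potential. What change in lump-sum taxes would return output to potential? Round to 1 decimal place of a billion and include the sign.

Spending multiplier = 1/(1 − c + m) = 1/(1 − 0.51 + 0.3) = 1/0.79 ≈ 1.266.
Tax multiplier = −c·k = −0.51/0.79 ≈ −0.646. Need ΔY = +$30 billion, so ΔT = ΔY/(−c·k) = −(+$30 billion) × 0.79 / 0.51 ≈ −$46.5 billion.
The government should cut lump-sum taxes by $46.5 billion.

−$46.5 billion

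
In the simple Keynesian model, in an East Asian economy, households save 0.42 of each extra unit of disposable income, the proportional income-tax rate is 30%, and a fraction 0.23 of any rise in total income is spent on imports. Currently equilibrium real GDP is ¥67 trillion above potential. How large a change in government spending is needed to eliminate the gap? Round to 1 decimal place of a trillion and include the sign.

MPC = 1 − MPS = 1 − 0.42 = 0.58.
Spending multiplier = 1/(1 − c(1−t) + m) = 1/(1 − 0.58×0.7 + 0.23) = 1/0.824 ≈ 1.214.
Need ΔY = −¥67 trillion, so ΔG = ΔY/k = (−¥67 trillion) × 0.824 ≈ −¥55.2 trillion.
The government should cut government spending by ¥55.2 trillion.

−¥55.2 trillion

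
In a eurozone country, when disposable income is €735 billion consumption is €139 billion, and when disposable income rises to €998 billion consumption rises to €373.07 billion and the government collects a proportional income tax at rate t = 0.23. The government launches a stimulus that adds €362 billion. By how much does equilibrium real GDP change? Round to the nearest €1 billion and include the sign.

+€1,150 billion

MPC = ΔC/ΔYd = (373.07 − 139)/(998 − 735) = 234.07/263 = 0.89.
Spending multiplier = 1/(1 − c(1−t)) = 1/(1 − 0.89×0.77) = 1/0.3147 ≈ 3.178.
ΔY = k × ΔG = (+€362 billion) / 0.3147 ≈ +€1,150 billion.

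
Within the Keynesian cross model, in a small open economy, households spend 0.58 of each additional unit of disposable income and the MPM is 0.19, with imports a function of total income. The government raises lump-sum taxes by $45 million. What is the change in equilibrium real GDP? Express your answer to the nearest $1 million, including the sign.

A lump-sum tax change of +$45 million shifts disposable income by −$45 million; first-round consumption changes by −c × ΔT = −0.58 × (+$45 million) = −$26.1 million.
Expenditure multiplier = 1/(1 − c + m) = 1/(1 − 0.58 + 0.19) = 1/0.61 ≈ 1.639.
The tax multiplier is −c × k ≈ −0.951, so ΔY = k × (−c·ΔT) = (−$26.1 million) / 0.61 ≈ −$43 million.

−$43 million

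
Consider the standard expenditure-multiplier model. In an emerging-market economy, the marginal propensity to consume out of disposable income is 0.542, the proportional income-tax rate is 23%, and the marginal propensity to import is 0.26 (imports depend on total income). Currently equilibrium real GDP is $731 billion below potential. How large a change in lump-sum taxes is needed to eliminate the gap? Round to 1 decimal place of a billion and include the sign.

Spending multiplier = 1/(1 − c(1−t) + m) = 1/(1 − 0.542×0.77 + 0.26) = 1/0.84266 ≈ 1.187.
Tax multiplier = −c·k = −0.542/0.84266 ≈ −0.643. Need ΔY = +$731 billion, so ΔT = ΔY/(−c·k) = −(+$731 billion) × 0.84266 / 0.542 ≈ −$1,136.5 billion.
The government should cut lump-sum taxes by $1,136.5 billion.

−$1,136.5 billion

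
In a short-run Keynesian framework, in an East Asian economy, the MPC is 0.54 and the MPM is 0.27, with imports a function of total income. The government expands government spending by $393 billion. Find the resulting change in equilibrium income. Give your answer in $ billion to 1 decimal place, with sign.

Government-spending multiplier = 1/(1 − c + m) = 1/(1 − 0.54 + 0.27) = 1/0.73 ≈ 1.37.
ΔY = k × ΔG = (+$393 billion) / 0.73 ≈ +$538.4 billion.

+$538.4 billion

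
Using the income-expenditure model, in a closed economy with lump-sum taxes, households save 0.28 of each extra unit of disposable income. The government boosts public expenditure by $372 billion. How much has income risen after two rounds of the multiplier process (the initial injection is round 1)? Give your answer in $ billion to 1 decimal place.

$639.8 billion

MPC = 1 − MPS = 1 − 0.28 = 0.72.
Round 1 adds ΔG = $372 billion; each later round is MPC = 0.72 times the previous.
After 2 rounds: 372 + 267.84 = ΔG·(1 − c^2)/(1 − c) = 372 × (1 − 0.5184)/0.28 ≈ $639.8 billion.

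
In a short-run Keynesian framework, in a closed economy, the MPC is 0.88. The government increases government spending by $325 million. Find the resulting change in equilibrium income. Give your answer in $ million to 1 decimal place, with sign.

Expenditure multiplier = 1/(1 − MPC) = 1/(1 − 0.88) = 1/0.12 ≈ 8.333.
ΔY = k × ΔG = (+$325 million) / 0.12 ≈ +$2,708.3 million.

+$2,708.3 million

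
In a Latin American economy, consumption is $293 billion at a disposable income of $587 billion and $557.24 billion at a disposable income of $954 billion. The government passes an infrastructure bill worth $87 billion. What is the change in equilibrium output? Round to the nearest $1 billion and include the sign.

+$311 billion

MPC = ΔC/ΔYd = (557.24 − 293)/(954 − 587) = 264.24/367 = 0.72.
Spending multiplier = 1/(1 − MPC) = 1/(1 − 0.72) = 1/0.28 ≈ 3.571.
ΔY = k × ΔG = (+$87 billion) / 0.28 ≈ +$311 billion.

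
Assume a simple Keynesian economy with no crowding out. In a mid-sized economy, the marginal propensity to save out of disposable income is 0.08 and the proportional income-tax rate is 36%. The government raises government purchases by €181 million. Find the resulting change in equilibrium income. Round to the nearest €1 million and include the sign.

MPC = 1 − MPS = 1 − 0.08 = 0.92.
Expenditure multiplier = 1/(1 − c(1−t)) = 1/(1 − 0.92×0.64) = 1/0.4112 ≈ 2.432.
ΔY = k × ΔG = (+€181 million) / 0.4112 ≈ +€440 million.

+€440 million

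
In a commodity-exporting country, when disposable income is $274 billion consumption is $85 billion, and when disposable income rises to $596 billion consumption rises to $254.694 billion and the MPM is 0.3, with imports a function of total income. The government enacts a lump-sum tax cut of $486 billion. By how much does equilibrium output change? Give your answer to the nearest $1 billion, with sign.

MPC = ΔC/ΔYd = (254.694 − 85)/(596 − 274) = 169.694/322 = 0.527.
A lump-sum tax change of −$486 billion shifts disposable income by +$486 billion; first-round consumption changes by −c × ΔT = −0.527 × (−$486 billion) = +$256.122 billion.
Expenditure multiplier = 1/(1 − c + m) = 1/(1 − 0.527 + 0.3) = 1/0.773 ≈ 1.294.
The tax multiplier is −c × k ≈ −0.682, so ΔY = k × (−c·ΔT) = (+$256.122 billion) / 0.773 ≈ +$331 billion.

+$331 billion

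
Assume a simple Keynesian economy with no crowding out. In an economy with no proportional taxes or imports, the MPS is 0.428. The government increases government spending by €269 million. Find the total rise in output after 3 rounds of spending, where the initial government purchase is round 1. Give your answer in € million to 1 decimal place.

€510.9 million

MPC = 1 − MPS = 1 − 0.428 = 0.572.
Round 1 adds ΔG = €269 million; each later round is MPC = 0.572 times the previous.
After 3 rounds: 269 + 153.868 + 88.012496 = ΔG·(1 − c^3)/(1 − c) = 269 × (1 − 0.187149248)/0.428 ≈ €510.9 million.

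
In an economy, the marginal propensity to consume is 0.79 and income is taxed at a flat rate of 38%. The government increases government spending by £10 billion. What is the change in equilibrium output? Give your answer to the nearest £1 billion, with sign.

Spending multiplier = 1/(1 − c(1−t)) = 1/(1 − 0.79×0.62) = 1/0.5102 ≈ 1.96.
ΔY = k × ΔG = (+£10 billion) / 0.5102 ≈ +£20 billion.

+£20 billion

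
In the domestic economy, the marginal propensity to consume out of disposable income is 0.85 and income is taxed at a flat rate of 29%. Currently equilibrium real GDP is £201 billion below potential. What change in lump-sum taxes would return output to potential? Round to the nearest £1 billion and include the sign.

Spending multiplier = 1/(1 − c(1−t)) = 1/(1 − 0.85×0.71) = 1/0.3965 ≈ 2.522.
Tax multiplier = −c·k = −0.85/0.3965 ≈ −2.144. Need ΔY = +£201 billion, so ΔT = ΔY/(−c·k) = −(+£201 billion) × 0.3965 / 0.85 ≈ −£94 billion.
The government should cut lump-sum taxes by £94 billion.

−£94 billion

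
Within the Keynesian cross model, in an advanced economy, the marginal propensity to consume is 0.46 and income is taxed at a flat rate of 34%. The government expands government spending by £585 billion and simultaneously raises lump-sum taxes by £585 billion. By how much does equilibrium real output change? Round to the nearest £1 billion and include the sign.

Expenditure multiplier = 1/(1 − c(1−t)) = 1/(1 − 0.46×0.66) = 1/0.6964 ≈ 1.436.
ΔG contributes k·ΔG = (+£585 billion) / 0.6964 ≈ +£840 billion.
ΔT of +£585 billion changes first-round spending by −c·ΔT = −£269.1 billion, contributing k·(−c·ΔT) = (−£269.1 billion) / 0.6964 ≈ −£386.4 billion.
Net ΔY = k(ΔG − c·ΔT) = (+£315.9 billion) / 0.6964 ≈ +£454 billion.

+£454 billion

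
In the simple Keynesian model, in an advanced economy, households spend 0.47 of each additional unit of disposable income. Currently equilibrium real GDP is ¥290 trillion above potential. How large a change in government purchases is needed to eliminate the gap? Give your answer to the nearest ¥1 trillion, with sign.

−¥154 trillion

Spending multiplier = 1/(1 − MPC) = 1/(1 − 0.47) = 1/0.53 ≈ 1.887.
Need ΔY = −¥290 trillion, so ΔG = ΔY/k = (−¥290 trillion) × 0.53 ≈ −¥154 trillion.
The government should cut government purchases by ¥154 trillion.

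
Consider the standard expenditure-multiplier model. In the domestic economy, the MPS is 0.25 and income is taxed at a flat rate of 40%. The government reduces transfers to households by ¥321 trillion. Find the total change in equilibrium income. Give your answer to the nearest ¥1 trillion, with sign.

−¥438 trillion

MPC = 1 − MPS = 1 − 0.25 = 0.75.
The transfer change shifts disposable income by −¥321 trillion, so first-round consumption changes by c·ΔTR = 0.75 × (−¥321 trillion) = −¥240.75 trillion.
Expenditure multiplier = 1/(1 − c(1−t)) = 1/(1 − 0.75×0.6) = 1/0.55 ≈ 1.818.
The transfer multiplier is c × k ≈ 1.364, so ΔY = k × (c·ΔTR) = (−¥240.75 trillion) / 0.55 ≈ −¥438 trillion.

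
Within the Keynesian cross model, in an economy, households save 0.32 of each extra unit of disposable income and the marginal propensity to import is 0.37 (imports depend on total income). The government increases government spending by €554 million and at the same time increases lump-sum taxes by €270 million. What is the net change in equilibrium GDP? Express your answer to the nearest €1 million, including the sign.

+€537 million

MPC = 1 − MPS = 1 − 0.32 = 0.68.
Expenditure multiplier = 1/(1 − c + m) = 1/(1 − 0.68 + 0.37) = 1/0.69 ≈ 1.449.
ΔG contributes k·ΔG = (+€554 million) / 0.69 ≈ +€802.9 million.
ΔT of +€270 million changes first-round spending by −c·ΔT = −€183.6 million, contributing k·(−c·ΔT) = (−€183.6 million) / 0.69 ≈ −€266.1 million.
Net ΔY = k(ΔG − c·ΔT) = (+€370.4 million) / 0.69 ≈ +€537 million.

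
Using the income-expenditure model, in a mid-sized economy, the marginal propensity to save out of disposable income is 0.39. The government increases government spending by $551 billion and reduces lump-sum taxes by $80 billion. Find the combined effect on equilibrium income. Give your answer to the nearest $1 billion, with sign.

+$1,538 billion

MPC = 1 − MPS = 1 − 0.39 = 0.61.
Expenditure multiplier = 1/(1 − MPC) = 1/(1 − 0.61) = 1/0.39 ≈ 2.564.
ΔG contributes k·ΔG = (+$551 billion) / 0.39 ≈ +$1,412.8 billion.
ΔT of −$80 billion changes first-round spending by −c·ΔT = +$48.8 billion, contributing k·(−c·ΔT) = (+$48.8 billion) / 0.39 ≈ +$125.1 billion.
Net ΔY = k(ΔG − c·ΔT) = (+$599.8 billion) / 0.39 ≈ +$1,538 billion.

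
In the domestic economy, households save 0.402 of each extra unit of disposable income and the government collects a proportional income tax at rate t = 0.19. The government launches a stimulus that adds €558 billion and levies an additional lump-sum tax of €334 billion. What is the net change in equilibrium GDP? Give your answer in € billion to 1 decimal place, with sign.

+€694.8 billion

MPC = 1 − MPS = 1 − 0.402 = 0.598.
Expenditure multiplier = 1/(1 − c(1−t)) = 1/(1 − 0.598×0.81) = 1/0.51562 ≈ 1.939.
ΔG contributes k·ΔG = (+€558 billion) / 0.51562 ≈ +€1,082.2 billion.
ΔT of +€334 billion changes first-round spending by −c·ΔT = −€199.732 billion, contributing k·(−c·ΔT) = (−€199.732 billion) / 0.51562 ≈ −€387.4 billion.
Net ΔY = k(ΔG − c·ΔT) = (+€358.268 billion) / 0.51562 ≈ +€694.8 billion.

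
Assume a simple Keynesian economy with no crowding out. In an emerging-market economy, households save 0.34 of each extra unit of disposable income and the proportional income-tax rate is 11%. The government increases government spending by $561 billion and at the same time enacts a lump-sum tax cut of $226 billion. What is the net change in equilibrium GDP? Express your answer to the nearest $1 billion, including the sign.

+$1,721 billion

MPC = 1 − MPS = 1 − 0.34 = 0.66.
Expenditure multiplier = 1/(1 − c(1−t)) = 1/(1 − 0.66×0.89) = 1/0.4126 ≈ 2.424.
ΔG contributes k·ΔG = (+$561 billion) / 0.4126 ≈ +$1,359.7 billion.
ΔT of −$226 billion changes first-round spending by −c·ΔT = +$149.16 billion, contributing k·(−c·ΔT) = (+$149.16 billion) / 0.4126 ≈ +$361.5 billion.
Net ΔY = k(ΔG − c·ΔT) = (+$710.16 billion) / 0.4126 ≈ +$1,721 billion.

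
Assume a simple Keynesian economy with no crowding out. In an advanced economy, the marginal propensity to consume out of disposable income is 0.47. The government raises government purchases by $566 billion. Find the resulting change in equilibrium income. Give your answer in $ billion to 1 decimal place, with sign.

+$1,067.9 billion

Government-spending multiplier = 1/(1 − MPC) = 1/(1 − 0.47) = 1/0.53 ≈ 1.887.
ΔY = k × ΔG = (+$566 billion) / 0.53 ≈ +$1,067.9 billion.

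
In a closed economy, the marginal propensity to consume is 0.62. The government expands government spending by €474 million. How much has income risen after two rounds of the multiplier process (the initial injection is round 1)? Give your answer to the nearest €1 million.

Round 1 adds ΔG = €474 million; each later round is MPC = 0.62 times the previous.
After 2 rounds: 474 + 293.88 = ΔG·(1 − c^2)/(1 − c) = 474 × (1 − 0.3844)/0.38 ≈ €768 million.

€768 million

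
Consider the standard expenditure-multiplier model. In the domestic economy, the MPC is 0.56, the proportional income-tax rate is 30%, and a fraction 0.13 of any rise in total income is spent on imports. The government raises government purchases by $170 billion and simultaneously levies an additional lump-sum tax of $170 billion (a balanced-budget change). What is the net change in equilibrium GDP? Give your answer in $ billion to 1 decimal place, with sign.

+$101.4 billion

Expenditure multiplier = 1/(1 − c(1−t) + m) = 1/(1 − 0.56×0.7 + 0.13) = 1/0.738 ≈ 1.355.
ΔG contributes k·ΔG = (+$170 billion) / 0.738 ≈ +$230.4 billion.
ΔT of +$170 billion changes first-round spending by −c·ΔT = −$95.2 billion, contributing k·(−c·ΔT) = (−$95.2 billion) / 0.738 ≈ −$129 billion.
Net ΔY = k(ΔG − c·ΔT) = (+$74.8 billion) / 0.738 ≈ +$101.4 billion.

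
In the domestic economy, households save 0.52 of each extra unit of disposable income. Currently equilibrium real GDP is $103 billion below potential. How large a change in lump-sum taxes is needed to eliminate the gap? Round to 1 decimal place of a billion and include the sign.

MPC = 1 − MPS = 1 − 0.52 = 0.48.
Spending multiplier = 1/(1 − MPC) = 1/(1 − 0.48) = 1/0.52 ≈ 1.923.
Tax multiplier = −c·k = −0.48/0.52 ≈ −0.923. Need ΔY = +$103 billion, so ΔT = ΔY/(−c·k) = −(+$103 billion) × 0.52 / 0.48 ≈ −$111.6 billion.
The government should cut lump-sum taxes by $111.6 billion.

−$111.6 billion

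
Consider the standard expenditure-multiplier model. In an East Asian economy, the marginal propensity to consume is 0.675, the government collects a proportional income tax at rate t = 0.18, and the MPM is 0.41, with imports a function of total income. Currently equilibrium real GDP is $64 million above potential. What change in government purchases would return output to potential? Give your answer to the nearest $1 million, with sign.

Spending multiplier = 1/(1 − c(1−t) + m) = 1/(1 − 0.675×0.82 + 0.41) = 1/0.8565 ≈ 1.168.
Need ΔY = −$64 million, so ΔG = ΔY/k = (−$64 million) × 0.8565 ≈ −$55 million.
The government should cut government purchases by $55 million.

−$55 million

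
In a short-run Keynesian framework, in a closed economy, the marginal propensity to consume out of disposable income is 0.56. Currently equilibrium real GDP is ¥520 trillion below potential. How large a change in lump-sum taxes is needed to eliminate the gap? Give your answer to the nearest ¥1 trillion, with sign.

−¥409 trillion

Spending multiplier = 1/(1 − MPC) = 1/(1 − 0.56) = 1/0.44 ≈ 2.273.
Tax multiplier = −c·k = −0.56/0.44 ≈ −1.273. Need ΔY = +¥520 trillion, so ΔT = ΔY/(−c·k) = −(+¥520 trillion) × 0.44 / 0.56 ≈ −¥409 trillion.
The government should cut lump-sum taxes by ¥409 trillion.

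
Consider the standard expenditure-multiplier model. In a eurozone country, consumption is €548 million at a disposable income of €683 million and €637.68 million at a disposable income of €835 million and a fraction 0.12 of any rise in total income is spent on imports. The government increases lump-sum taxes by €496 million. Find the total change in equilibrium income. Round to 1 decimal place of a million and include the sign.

MPC = ΔC/ΔYd = (637.68 − 548)/(835 − 683) = 89.68/152 = 0.59.
A lump-sum tax change of +€496 million shifts disposable income by −€496 million; first-round consumption changes by −c × ΔT = −0.59 × (+€496 million) = −€292.64 million.
Expenditure multiplier = 1/(1 − c + m) = 1/(1 − 0.59 + 0.12) = 1/0.53 ≈ 1.887.
The tax multiplier is −c × k ≈ −1.113, so ΔY = k × (−c·ΔT) = (−€292.64 million) / 0.53 ≈ −€552.2 million.

−€552.2 million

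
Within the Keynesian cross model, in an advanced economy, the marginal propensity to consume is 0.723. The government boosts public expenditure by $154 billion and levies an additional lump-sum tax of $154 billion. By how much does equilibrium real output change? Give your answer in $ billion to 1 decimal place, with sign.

+$154.0 billion

Expenditure multiplier = 1/(1 − MPC) = 1/(1 − 0.723) = 1/0.277 ≈ 3.61.
ΔG contributes k·ΔG = (+$154 billion) / 0.277 ≈ +$556 billion.
ΔT of +$154 billion changes first-round spending by −c·ΔT = −$111.342 billion, contributing k·(−c·ΔT) = (−$111.342 billion) / 0.277 ≈ −$402 billion.
With ΔG = ΔT and no other leakages, the balanced-budget multiplier is 1, so ΔY = ΔG = +$154 billion.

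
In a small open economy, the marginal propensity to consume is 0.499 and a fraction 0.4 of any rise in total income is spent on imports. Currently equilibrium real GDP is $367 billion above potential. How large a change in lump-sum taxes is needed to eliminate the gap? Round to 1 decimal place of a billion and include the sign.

+$662.7 billion

Spending multiplier = 1/(1 − c + m) = 1/(1 − 0.499 + 0.4) = 1/0.901 ≈ 1.11.
Tax multiplier = −c·k = −0.499/0.901 ≈ −0.554. Need ΔY = −$367 billion, so ΔT = ΔY/(−c·k) = −(−$367 billion) × 0.901 / 0.499 ≈ +$662.7 billion.
The government should raise lump-sum taxes by $662.7 billion.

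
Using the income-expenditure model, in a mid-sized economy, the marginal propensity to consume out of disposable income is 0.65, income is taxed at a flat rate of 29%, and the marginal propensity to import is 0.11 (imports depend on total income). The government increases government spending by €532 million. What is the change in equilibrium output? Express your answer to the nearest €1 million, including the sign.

Expenditure multiplier = 1/(1 − c(1−t) + m) = 1/(1 − 0.65×0.71 + 0.11) = 1/0.6485 ≈ 1.542.
ΔY = k × ΔG = (+€532 million) / 0.6485 ≈ +€820 million.

+€820 million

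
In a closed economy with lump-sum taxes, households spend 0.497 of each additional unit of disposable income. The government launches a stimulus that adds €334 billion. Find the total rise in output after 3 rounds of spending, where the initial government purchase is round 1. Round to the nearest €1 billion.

Round 1 adds ΔG = €334 billion; each later round is MPC = 0.497 times the previous.
After 3 rounds: 334 + 165.998 + 82.501006 = ΔG·(1 − c^3)/(1 − c) = 334 × (1 − 0.122763473)/0.503 ≈ €582 billion.

€582 billion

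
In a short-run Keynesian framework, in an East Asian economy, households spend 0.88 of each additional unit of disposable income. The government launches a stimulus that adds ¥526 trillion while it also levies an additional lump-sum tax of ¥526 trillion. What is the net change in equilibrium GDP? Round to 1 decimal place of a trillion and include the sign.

Expenditure multiplier = 1/(1 − MPC) = 1/(1 − 0.88) = 1/0.12 ≈ 8.333.
ΔG contributes k·ΔG = (+¥526 trillion) / 0.12 ≈ +¥4,383.3 trillion.
ΔT of +¥526 trillion changes first-round spending by −c·ΔT = −¥462.88 trillion, contributing k·(−c·ΔT) = (−¥462.88 trillion) / 0.12 ≈ −¥3,857.3 trillion.
With ΔG = ΔT and no other leakages, the balanced-budget multiplier is 1, so ΔY = ΔG = +¥526 trillion.

+¥526.0 trillion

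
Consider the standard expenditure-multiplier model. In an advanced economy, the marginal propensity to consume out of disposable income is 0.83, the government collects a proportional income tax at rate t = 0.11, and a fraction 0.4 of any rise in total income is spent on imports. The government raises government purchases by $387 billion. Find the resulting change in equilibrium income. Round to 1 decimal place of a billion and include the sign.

+$585.2 billion

Spending multiplier = 1/(1 − c(1−t) + m) = 1/(1 − 0.83×0.89 + 0.4) = 1/0.6613 ≈ 1.512.
ΔY = k × ΔG = (+$387 billion) / 0.6613 ≈ +$585.2 billion.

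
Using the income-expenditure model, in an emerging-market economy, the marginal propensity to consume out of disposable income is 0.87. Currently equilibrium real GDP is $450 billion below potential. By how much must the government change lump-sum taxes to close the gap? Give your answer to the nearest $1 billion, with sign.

Spending multiplier = 1/(1 − MPC) = 1/(1 − 0.87) = 1/0.13 ≈ 7.692.
Tax multiplier = −c·k = −0.87/0.13 ≈ −6.692. Need ΔY = +$450 billion, so ΔT = ΔY/(−c·k) = −(+$450 billion) × 0.13 / 0.87 ≈ −$67 billion.
The government should cut lump-sum taxes by $67 billion.

−$67 billion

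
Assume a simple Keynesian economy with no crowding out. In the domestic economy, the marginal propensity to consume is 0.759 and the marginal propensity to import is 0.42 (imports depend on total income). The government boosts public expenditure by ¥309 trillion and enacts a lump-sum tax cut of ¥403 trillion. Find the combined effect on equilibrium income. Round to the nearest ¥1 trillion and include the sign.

+¥930 trillion

Expenditure multiplier = 1/(1 − c + m) = 1/(1 − 0.759 + 0.42) = 1/0.661 ≈ 1.513.
ΔG contributes k·ΔG = (+¥309 trillion) / 0.661 ≈ +¥467.5 trillion.
ΔT of −¥403 trillion changes first-round spending by −c·ΔT = +¥305.877 trillion, contributing k·(−c·ΔT) = (+¥305.877 trillion) / 0.661 ≈ +¥462.7 trillion.
Net ΔY = k(ΔG − c·ΔT) = (+¥614.877 trillion) / 0.661 ≈ +¥930 trillion.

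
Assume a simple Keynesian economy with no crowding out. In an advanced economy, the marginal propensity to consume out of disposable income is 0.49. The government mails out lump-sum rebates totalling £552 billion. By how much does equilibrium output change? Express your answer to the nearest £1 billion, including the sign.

+£530 billion

A lump-sum tax change of −£552 billion shifts disposable income by +£552 billion; first-round consumption changes by −c × ΔT = −0.49 × (−£552 billion) = +£270.48 billion.
Expenditure multiplier = 1/(1 − MPC) = 1/(1 − 0.49) = 1/0.51 ≈ 1.961.
The tax multiplier is −c × k ≈ −0.961, so ΔY = k × (−c·ΔT) = (+£270.48 billion) / 0.51 ≈ +£530 billion.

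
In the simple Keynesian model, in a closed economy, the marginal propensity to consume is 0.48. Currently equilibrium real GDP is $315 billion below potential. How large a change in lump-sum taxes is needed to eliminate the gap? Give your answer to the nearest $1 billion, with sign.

Spending multiplier = 1/(1 − MPC) = 1/(1 − 0.48) = 1/0.52 ≈ 1.923.
Tax multiplier = −c·k = −0.48/0.52 ≈ −0.923. Need ΔY = +$315 billion, so ΔT = ΔY/(−c·k) = −(+$315 billion) × 0.52 / 0.48 ≈ −$341 billion.
The government should cut lump-sum taxes by $341 billion.

−$341 billion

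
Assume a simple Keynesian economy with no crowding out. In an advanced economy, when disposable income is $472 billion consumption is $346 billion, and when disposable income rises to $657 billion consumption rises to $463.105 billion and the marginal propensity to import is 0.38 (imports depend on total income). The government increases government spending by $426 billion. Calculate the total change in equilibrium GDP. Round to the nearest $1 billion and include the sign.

+$570 billion

MPC = ΔC/ΔYd = (463.105 − 346)/(657 − 472) = 117.105/185 = 0.633.
Spending multiplier = 1/(1 − c + m) = 1/(1 − 0.633 + 0.38) = 1/0.747 ≈ 1.339.
ΔY = k × ΔG = (+$426 billion) / 0.747 ≈ +$570 billion.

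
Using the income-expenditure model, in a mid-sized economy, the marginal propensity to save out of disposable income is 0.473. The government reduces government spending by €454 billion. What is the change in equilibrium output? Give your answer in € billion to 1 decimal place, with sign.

−€959.8 billion

MPC = 1 − MPS = 1 − 0.473 = 0.527.
Government-spending multiplier = 1/(1 − MPC) = 1/(1 − 0.527) = 1/0.473 ≈ 2.114.
ΔY = k × ΔG = (−€454 billion) / 0.473 ≈ −€959.8 billion.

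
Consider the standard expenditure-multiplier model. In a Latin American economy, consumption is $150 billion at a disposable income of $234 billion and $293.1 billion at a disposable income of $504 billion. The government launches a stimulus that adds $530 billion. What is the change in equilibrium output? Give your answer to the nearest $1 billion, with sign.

+$1,128 billion

MPC = ΔC/ΔYd = (293.1 − 150)/(504 − 234) = 143.1/270 = 0.53.
Expenditure multiplier = 1/(1 − MPC) = 1/(1 − 0.53) = 1/0.47 ≈ 2.128.
ΔY = k × ΔG = (+$530 billion) / 0.47 ≈ +$1,128 billion.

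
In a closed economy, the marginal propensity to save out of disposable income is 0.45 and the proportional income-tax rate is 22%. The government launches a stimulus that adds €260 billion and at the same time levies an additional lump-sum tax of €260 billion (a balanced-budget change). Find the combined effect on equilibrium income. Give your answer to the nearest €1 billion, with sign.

+€205 billion

MPC = 1 − MPS = 1 − 0.45 = 0.55.
Expenditure multiplier = 1/(1 − c(1−t)) = 1/(1 − 0.55×0.78) = 1/0.571 ≈ 1.751.
ΔG contributes k·ΔG = (+€260 billion) / 0.571 ≈ +€455.3 billion.
ΔT of +€260 billion changes first-round spending by −c·ΔT = −€143 billion, contributing k·(−c·ΔT) = (−€143 billion) / 0.571 ≈ −€250.4 billion.
Net ΔY = k(ΔG − c·ΔT) = (+€117 billion) / 0.571 ≈ +€205 billion.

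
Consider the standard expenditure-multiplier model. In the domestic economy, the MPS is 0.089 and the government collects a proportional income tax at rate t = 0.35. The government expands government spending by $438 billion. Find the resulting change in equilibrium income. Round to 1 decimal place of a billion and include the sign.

+$1,073.9 billion

MPC = 1 − MPS = 1 − 0.089 = 0.911.
Spending multiplier = 1/(1 − c(1−t)) = 1/(1 − 0.911×0.65) = 1/0.40785 ≈ 2.452.
ΔY = k × ΔG = (+$438 billion) / 0.40785 ≈ +$1,073.9 billion.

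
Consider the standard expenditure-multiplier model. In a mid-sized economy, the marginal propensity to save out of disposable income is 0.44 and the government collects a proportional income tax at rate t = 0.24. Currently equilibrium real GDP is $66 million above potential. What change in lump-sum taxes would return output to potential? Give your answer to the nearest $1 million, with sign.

MPC = 1 − MPS = 1 − 0.44 = 0.56.
Spending multiplier = 1/(1 − c(1−t)) = 1/(1 − 0.56×0.76) = 1/0.5744 ≈ 1.741.
Tax multiplier = −c·k = −0.56/0.5744 ≈ −0.975. Need ΔY = −$66 million, so ΔT = ΔY/(−c·k) = −(−$66 million) × 0.5744 / 0.56 ≈ +$68 million.
The government should raise lump-sum taxes by $68 million.

+$68 million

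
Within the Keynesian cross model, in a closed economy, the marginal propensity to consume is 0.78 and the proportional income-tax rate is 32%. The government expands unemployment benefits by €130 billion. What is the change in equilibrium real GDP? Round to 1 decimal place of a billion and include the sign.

+€215.9 billion

The transfer change shifts disposable income by +€130 billion, so first-round consumption changes by c·ΔTR = 0.78 × (+€130 billion) = +€101.4 billion.
Expenditure multiplier = 1/(1 − c(1−t)) = 1/(1 − 0.78×0.68) = 1/0.4696 ≈ 2.129.
The transfer multiplier is c × k ≈ 1.661, so ΔY = k × (c·ΔTR) = (+€101.4 billion) / 0.4696 ≈ +€215.9 billion.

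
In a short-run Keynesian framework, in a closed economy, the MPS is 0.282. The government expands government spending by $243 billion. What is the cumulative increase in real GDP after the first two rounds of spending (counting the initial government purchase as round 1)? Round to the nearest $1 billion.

MPC = 1 − MPS = 1 − 0.282 = 0.718.
Round 1 adds ΔG = $243 billion; each later round is MPC = 0.718 times the previous.
After 2 rounds: 243 + 174.474 = ΔG·(1 − c^2)/(1 − c) = 243 × (1 − 0.515524)/0.282 ≈ $417 billion.

$417 billion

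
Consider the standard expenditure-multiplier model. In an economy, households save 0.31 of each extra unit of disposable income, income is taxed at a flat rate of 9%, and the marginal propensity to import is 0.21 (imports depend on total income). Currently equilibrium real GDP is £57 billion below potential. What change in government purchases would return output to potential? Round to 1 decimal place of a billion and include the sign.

MPC = 1 − MPS = 1 − 0.31 = 0.69.
Spending multiplier = 1/(1 − c(1−t) + m) = 1/(1 − 0.69×0.91 + 0.21) = 1/0.5821 ≈ 1.718.
Need ΔY = +£57 billion, so ΔG = ΔY/k = (+£57 billion) × 0.5821 ≈ +£33.2 billion.
The government should increase government purchases by £33.2 billion.

+£33.2 billion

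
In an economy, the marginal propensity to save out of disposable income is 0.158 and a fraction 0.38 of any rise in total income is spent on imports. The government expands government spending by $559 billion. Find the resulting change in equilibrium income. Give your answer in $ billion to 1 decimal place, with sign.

+$1,039.0 billion

MPC = 1 − MPS = 1 − 0.158 = 0.842.
Spending multiplier = 1/(1 − c + m) = 1/(1 − 0.842 + 0.38) = 1/0.538 ≈ 1.859.
ΔY = k × ΔG = (+$559 billion) / 0.538 ≈ +$1,039 billion.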